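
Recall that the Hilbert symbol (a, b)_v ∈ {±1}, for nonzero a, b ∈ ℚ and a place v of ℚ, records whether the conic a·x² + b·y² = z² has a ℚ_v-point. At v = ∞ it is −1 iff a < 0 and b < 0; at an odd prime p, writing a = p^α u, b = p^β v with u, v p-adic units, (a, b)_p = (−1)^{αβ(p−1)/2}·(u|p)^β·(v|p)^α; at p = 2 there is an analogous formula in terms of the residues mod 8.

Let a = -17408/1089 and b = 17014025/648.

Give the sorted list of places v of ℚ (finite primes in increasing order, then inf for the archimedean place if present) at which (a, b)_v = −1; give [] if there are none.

(a, b) ≡ (-17, 27778) mod (ℚ^×)²; places V = {2, 3, 5, 7, 11, 17, 19, 43, ∞}.
(a,b)_2: α=10, β=-3; u≡7, v≡1 (mod 8); ε(u)ε(v)=1·0, αω(v)=10·0, βω(u)=-3·0; sum ≡ 0  ⇒  +1.
(a,b)_5: α=0, u≡3; β=2, v≡2 (mod 5); (3|5)=-1, (2|5)=-1; sign (−1)^0·-1^2·-1^0 = +1.
(a,b)_7: α=0, u≡2; β=2, v≡1 (mod 7); (2|7)=+1, (1|7)=+1; sign (−1)^0·+1^2·+1^0 = +1.
(a,b)_11: α=-2, u≡3; β=0, v≡5 (mod 11); (3|11)=+1, (5|11)=+1; sign (−1)^0·+1^0·+1^-2 = +1.
(a,b)_43: α=0, u≡22; β=1, v≡25 (mod 43); (22|43)=-1, (25|43)=+1; sign (−1)^0·-1^1·+1^0 = -1.
(a,b)_3: α=-2, u≡1; β=-4, v≡1 (mod 3); (1|3)=+1, (1|3)=+1; sign (−1)^0·+1^-4·+1^-2 = +1.
(a,b)_∞: sgn(-17)=−, sgn(27778)=+, so +1.
(a,b)_19: α=0, u≡12; β=1, v≡12 (mod 19); (12|19)=-1, (12|19)=-1; sign (−1)^0·-1^1·-1^0 = -1.
(a,b)_17: α=1, u≡13; β=1, v≡9 (mod 17); (13|17)=+1, (9|17)=+1; sign (−1)^0·+1^1·+1^1 = +1.
(-17, 27778 / ℚ) ramifies at {19, 43}: a division algebra.

[19, 43]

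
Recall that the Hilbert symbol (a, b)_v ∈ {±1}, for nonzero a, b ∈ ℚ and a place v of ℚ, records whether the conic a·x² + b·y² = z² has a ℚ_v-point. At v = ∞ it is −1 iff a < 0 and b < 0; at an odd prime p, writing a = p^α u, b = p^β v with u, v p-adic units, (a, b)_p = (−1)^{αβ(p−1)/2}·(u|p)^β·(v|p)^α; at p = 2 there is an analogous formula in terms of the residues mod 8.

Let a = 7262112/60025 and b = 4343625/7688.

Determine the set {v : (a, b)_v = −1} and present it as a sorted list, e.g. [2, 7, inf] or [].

(a, b) ≡ (858, 4290) mod (ℚ^×)²; places V = {2, 3, 5, 7, 11, 13, 23, 31, ∞}.
(a,b)_5: α=-2, u≡2; β=3, v≡3 (mod 5); (2|5)=-1, (3|5)=-1; sign (−1)^0·-1^3·-1^-2 = -1.
(a,b)_2: α=5, β=-3; u≡5, v≡1 (mod 8); ε(u)ε(v)=0·0, αω(v)=5·0, βω(u)=-3·1; sum ≡ 1  ⇒  -1.
(a,b)_23: α=2, u≡19; β=0, v≡1 (mod 23); (19|23)=-1, (1|23)=+1; sign (−1)^0·-1^0·+1^2 = +1.
(a,b)_11: α=1, u≡3; β=1, v≡3 (mod 11); (3|11)=+1, (3|11)=+1; sign (−1)^1·+1^1·+1^1 = -1.
(a,b)_∞: sgn(858)=+, sgn(4290)=+, so +1.
(a,b)_7: α=-4, u≡1; β=0, v≡3 (mod 7); (1|7)=+1, (3|7)=-1; sign (−1)^0·+1^0·-1^-4 = +1.
(a,b)_3: α=1, u≡1; β=5, v≡2 (mod 3); (1|3)=+1, (2|3)=-1; sign (−1)^1·+1^5·-1^1 = +1.
(a,b)_31: α=0, u≡23; β=-2, v≡23 (mod 31); (23|31)=-1, (23|31)=-1; sign (−1)^0·-1^-2·-1^0 = +1.
(a,b)_13: α=1, u≡10; β=1, v≡5 (mod 13); (10|13)=+1, (5|13)=-1; sign (−1)^0·+1^1·-1^1 = -1.
|Ram(858, 4290)| = 4, even; anisotropic at {2, 5, 11, 13}.

[2, 5, 11, 13]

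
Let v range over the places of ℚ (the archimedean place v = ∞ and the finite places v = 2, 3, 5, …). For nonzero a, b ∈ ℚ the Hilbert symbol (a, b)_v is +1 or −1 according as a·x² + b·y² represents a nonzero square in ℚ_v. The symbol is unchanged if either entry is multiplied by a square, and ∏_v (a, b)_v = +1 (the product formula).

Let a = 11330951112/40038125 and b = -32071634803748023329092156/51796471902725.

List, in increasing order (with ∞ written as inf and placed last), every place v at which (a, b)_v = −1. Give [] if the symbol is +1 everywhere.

[2, 3, 17, 19]

Mod squares: a ≡ 56202, b ≡ -121771. Check v ∈ {∞, 2, 3, 5, 7, 11, 13, 17, 19, 29, 31, 47}.
v=2: v_2(a)=3, v_2(b)=2; units ≡ 5, 5 (mod 8); ε·ε+αω+βω = 0·0+3·1+2·1 ≡ 1  ⇒  (a,b)_2 = -1.
v=13: a=13^2·(≡12), b=13^5·(≡8) mod 13; (12|13)=+1, (8|13)=-1; (−1)^{2·5·6}·(+1)^5·(-1)^2 = +1.
v=31: a=31^2·(≡17), b=31^4·(≡14) mod 31; (17|31)=-1, (14|31)=+1; (−1)^{2·4·15}·(-1)^4·(+1)^2 = +1.
v=7: a=7^0·(≡5), b=7^4·(≡1) mod 7; (5|7)=-1, (1|7)=+1; (−1)^{0·4·3}·(-1)^4·(+1)^0 = +1.
v=11: a=11^0·(≡5), b=11^-4·(≡2) mod 11; (5|11)=+1, (2|11)=-1; (−1)^{0·-4·5}·(+1)^-4·(-1)^0 = +1.
v=29: a=29^-1·(≡16), b=29^-1·(≡13) mod 29; (16|29)=+1, (13|29)=+1; (−1)^{-1·-1·14}·(+1)^-1·(+1)^-1 = +1.
v=∞: 56202 > 0 and -121771 < 0  ⇒  (a,b)_∞ = +1.
v=5: a=5^-4·(≡2), b=5^-2·(≡1) mod 5; (2|5)=-1, (1|5)=+1; (−1)^{-4·-2·2}·(-1)^-2·(+1)^-4 = +1.
v=19: a=19^1·(≡3), b=19^3·(≡13) mod 19; (3|19)=-1, (13|19)=-1; (−1)^{1·3·9}·(-1)^3·(-1)^1 = -1.
v=3: a=3^3·(≡2), b=3^0·(≡2) mod 3; (2|3)=-1, (2|3)=-1; (−1)^{3·0·1}·(-1)^0·(-1)^3 = -1.
v=47: a=47^-2·(≡16), b=47^-4·(≡4) mod 47; (16|47)=+1, (4|47)=+1; (−1)^{-2·-4·23}·(+1)^-4·(+1)^-2 = +1.
v=17: a=17^1·(≡4), b=17^5·(≡6) mod 17; (4|17)=+1, (6|17)=-1; (−1)^{1·5·8}·(+1)^5·(-1)^1 = -1.
(56202, -121771 / ℚ) ramifies at {2, 3, 17, 19}: a division algebra.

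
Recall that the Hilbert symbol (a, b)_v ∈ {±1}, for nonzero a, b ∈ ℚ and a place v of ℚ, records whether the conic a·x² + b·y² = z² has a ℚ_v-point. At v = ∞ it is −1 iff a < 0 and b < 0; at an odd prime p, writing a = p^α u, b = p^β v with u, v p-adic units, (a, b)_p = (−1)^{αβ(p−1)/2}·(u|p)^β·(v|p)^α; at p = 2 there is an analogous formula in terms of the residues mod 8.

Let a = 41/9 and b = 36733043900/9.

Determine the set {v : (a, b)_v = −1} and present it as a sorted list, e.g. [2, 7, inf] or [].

[7, 19, 41, 53]

Mod squares: a ≡ 41, b ≡ 218519. Check v ∈ {∞, 2, 3, 5, 7, 19, 31, 41, 53}.
v=3: a=3^-2·(≡2), b=3^-2·(≡2) mod 3; (2|3)=-1, (2|3)=-1; (−1)^{-2·-2·1}·(-1)^-2·(-1)^-2 = +1.
v=2: v_2(a)=0, v_2(b)=2; units ≡ 1, 7 (mod 8); ε·ε+αω+βω = 0·1+0·0+2·0 ≡ 0  ⇒  (a,b)_2 = +1.
v=5: a=5^0·(≡4), b=5^2·(≡4) mod 5; (4|5)=+1, (4|5)=+1; (−1)^{0·2·2}·(+1)^2·(+1)^0 = +1.
v=53: a=53^0·(≡34), b=53^1·(≡49) mod 53; (34|53)=-1, (49|53)=+1; (−1)^{0·1·26}·(-1)^1·(+1)^0 = -1.
v=41: a=41^1·(≡32), b=41^2·(≡19) mod 41; (32|41)=+1, (19|41)=-1; (−1)^{1·2·20}·(+1)^2·(-1)^1 = -1.
v=19: a=19^0·(≡13), b=19^1·(≡11) mod 19; (13|19)=-1, (11|19)=+1; (−1)^{0·1·9}·(-1)^1·(+1)^0 = -1.
v=∞: 41 > 0 and 218519 > 0  ⇒  (a,b)_∞ = +1.
v=7: a=7^0·(≡3), b=7^1·(≡4) mod 7; (3|7)=-1, (4|7)=+1; (−1)^{0·1·3}·(-1)^1·(+1)^0 = -1.
v=31: a=31^0·(≡8), b=31^1·(≡24) mod 31; (8|31)=+1, (24|31)=-1; (−1)^{0·1·15}·(+1)^1·(-1)^0 = +1.
|Ram(41, 218519)| = 4, even; anisotropic at {7, 19, 41, 53}.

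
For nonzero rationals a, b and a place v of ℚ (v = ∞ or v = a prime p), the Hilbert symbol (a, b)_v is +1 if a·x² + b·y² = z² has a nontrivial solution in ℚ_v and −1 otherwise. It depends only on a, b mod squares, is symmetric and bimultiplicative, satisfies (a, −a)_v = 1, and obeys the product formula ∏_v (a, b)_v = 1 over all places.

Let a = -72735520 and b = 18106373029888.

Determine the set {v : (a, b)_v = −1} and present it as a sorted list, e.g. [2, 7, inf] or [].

Mod squares: a ≡ -130, b ≡ 187. Check v ∈ {∞, 2, 5, 11, 13, 17}.
v=2: v_2(a)=5, v_2(b)=14; units ≡ 7, 3 (mod 8); ε·ε+αω+βω = 1·1+5·1+14·0 ≡ 0  ⇒  (a,b)_2 = +1.
v=13: a=13^1·(≡4), b=13^2·(≡6) mod 13; (4|13)=+1, (6|13)=-1; (−1)^{1·2·6}·(+1)^2·(-1)^1 = -1.
v=17: a=17^2·(≡5), b=17^3·(≡3) mod 17; (5|17)=-1, (3|17)=-1; (−1)^{2·3·8}·(-1)^3·(-1)^2 = -1.
v=∞: -130 < 0 and 187 > 0  ⇒  (a,b)_∞ = +1.
v=5: a=5^1·(≡1), b=5^0·(≡3) mod 5; (1|5)=+1, (3|5)=-1; (−1)^{1·0·2}·(+1)^0·(-1)^1 = -1.
v=11: a=11^2·(≡8), b=11^3·(≡8) mod 11; (8|11)=-1, (8|11)=-1; (−1)^{2·3·5}·(-1)^3·(-1)^2 = -1.
|Ram(-130, 187)| = 4, even; anisotropic at {5, 11, 13, 17}.

[5, 11, 13, 17]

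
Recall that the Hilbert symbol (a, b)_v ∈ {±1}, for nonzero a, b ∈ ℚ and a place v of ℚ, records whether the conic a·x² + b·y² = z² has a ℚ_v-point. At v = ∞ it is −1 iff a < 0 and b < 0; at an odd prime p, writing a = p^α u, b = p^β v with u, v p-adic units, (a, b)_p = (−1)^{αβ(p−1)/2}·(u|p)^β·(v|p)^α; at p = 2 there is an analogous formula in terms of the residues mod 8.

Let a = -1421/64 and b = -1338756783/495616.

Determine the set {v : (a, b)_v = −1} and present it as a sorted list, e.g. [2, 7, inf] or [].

Mod squares: a ≡ -29, b ≡ -663. Check v ∈ {∞, 2, 3, 7, 11, 13, 17, 29}.
v=29: a=29^1·(≡16), b=29^2·(≡25) mod 29; (16|29)=+1, (25|29)=+1; (−1)^{1·2·14}·(+1)^2·(+1)^1 = +1.
v=17: a=17^0·(≡11), b=17^1·(≡12) mod 17; (11|17)=-1, (12|17)=-1; (−1)^{0·1·8}·(-1)^1·(-1)^0 = -1.
v=13: a=13^0·(≡4), b=13^1·(≡4) mod 13; (4|13)=+1, (4|13)=+1; (−1)^{0·1·6}·(+1)^1·(+1)^0 = +1.
v=2: v_2(a)=-6, v_2(b)=-12; units ≡ 3, 1 (mod 8); ε·ε+αω+βω = 1·0+-6·0+-12·1 ≡ 0  ⇒  (a,b)_2 = +1.
v=7: a=7^2·(≡6), b=7^4·(≡1) mod 7; (6|7)=-1, (1|7)=+1; (−1)^{2·4·3}·(-1)^4·(+1)^2 = +1.
v=∞: -29 < 0 and -663 < 0  ⇒  (a,b)_∞ = -1.
v=3: a=3^0·(≡1), b=3^1·(≡1) mod 3; (1|3)=+1, (1|3)=+1; (−1)^{0·1·1}·(+1)^1·(+1)^0 = +1.
v=11: a=11^0·(≡1), b=11^-2·(≡8) mod 11; (1|11)=+1, (8|11)=-1; (−1)^{0·-2·5}·(+1)^-2·(-1)^0 = +1.
|Ram(-29, -663)| = 2, even; anisotropic at {17, ∞}.

[17, inf]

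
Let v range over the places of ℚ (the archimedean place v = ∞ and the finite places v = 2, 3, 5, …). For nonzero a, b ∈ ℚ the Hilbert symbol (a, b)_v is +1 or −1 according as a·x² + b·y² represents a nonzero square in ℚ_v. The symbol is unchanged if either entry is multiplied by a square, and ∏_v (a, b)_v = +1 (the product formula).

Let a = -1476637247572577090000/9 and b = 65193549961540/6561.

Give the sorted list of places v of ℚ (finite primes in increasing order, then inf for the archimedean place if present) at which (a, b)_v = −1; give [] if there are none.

[7, 11, 13, 17]

Mod squares: a ≡ -221, b ≡ 385. Check v ∈ {∞, 2, 3, 5, 7, 11, 13, 17, 19, 31}.
v=11: a=11^2·(≡8), b=11^1·(≡8) mod 11; (8|11)=-1, (8|11)=-1; (−1)^{2·1·5}·(-1)^1·(-1)^2 = -1.
v=7: a=7^6·(≡6), b=7^5·(≡5) mod 7; (6|7)=-1, (5|7)=-1; (−1)^{6·5·3}·(-1)^5·(-1)^6 = -1.
v=3: a=3^-2·(≡1), b=3^-8·(≡1) mod 3; (1|3)=+1, (1|3)=+1; (−1)^{-2·-8·1}·(+1)^-8·(+1)^-2 = +1.
v=13: a=13^3·(≡10), b=13^2·(≡11) mod 13; (10|13)=+1, (11|13)=-1; (−1)^{3·2·6}·(+1)^2·(-1)^3 = -1.
v=17: a=17^3·(≡1), b=17^2·(≡7) mod 17; (1|17)=+1, (7|17)=-1; (−1)^{3·2·8}·(+1)^2·(-1)^3 = -1.
v=19: a=19^0·(≡7), b=19^2·(≡16) mod 19; (7|19)=+1, (16|19)=+1; (−1)^{0·2·9}·(+1)^2·(+1)^0 = +1.
v=5: a=5^4·(≡4), b=5^1·(≡3) mod 5; (4|5)=+1, (3|5)=-1; (−1)^{4·1·2}·(+1)^1·(-1)^4 = +1.
v=∞: -221 < 0 and 385 > 0  ⇒  (a,b)_∞ = +1.
v=31: a=31^2·(≡17), b=31^0·(≡23) mod 31; (17|31)=-1, (23|31)=-1; (−1)^{2·0·15}·(-1)^0·(-1)^2 = +1.
v=2: v_2(a)=4, v_2(b)=2; units ≡ 3, 1 (mod 8); ε·ε+αω+βω = 1·0+4·0+2·1 ≡ 0  ⇒  (a,b)_2 = +1.
Ram(-221, 385) = {7, 11, 13, 17}; no ℚ_7-point on the conic.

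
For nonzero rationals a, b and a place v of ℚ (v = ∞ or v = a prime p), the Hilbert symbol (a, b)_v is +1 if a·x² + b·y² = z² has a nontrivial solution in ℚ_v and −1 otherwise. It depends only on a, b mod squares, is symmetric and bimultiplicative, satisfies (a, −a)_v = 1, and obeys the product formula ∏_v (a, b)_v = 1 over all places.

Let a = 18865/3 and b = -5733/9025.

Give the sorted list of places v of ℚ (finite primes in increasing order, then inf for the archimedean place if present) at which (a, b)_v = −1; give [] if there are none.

Mod squares: a ≡ 1155, b ≡ -13. Check v ∈ {∞, 2, 3, 5, 7, 11, 13, 19}.
v=5: a=5^1·(≡1), b=5^-2·(≡2) mod 5; (1|5)=+1, (2|5)=-1; (−1)^{1·-2·2}·(+1)^-2·(-1)^1 = -1.
v=19: a=19^0·(≡12), b=19^-2·(≡4) mod 19; (12|19)=-1, (4|19)=+1; (−1)^{0·-2·9}·(-1)^-2·(+1)^0 = +1.
v=∞: 1155 > 0 and -13 < 0  ⇒  (a,b)_∞ = +1.
v=2: v_2(a)=0, v_2(b)=0; units ≡ 3, 3 (mod 8); ε·ε+αω+βω = 1·1+0·1+0·1 ≡ 1  ⇒  (a,b)_2 = -1.
v=11: a=11^1·(≡7), b=11^0·(≡4) mod 11; (7|11)=-1, (4|11)=+1; (−1)^{1·0·5}·(-1)^0·(+1)^1 = +1.
v=13: a=13^0·(≡5), b=13^1·(≡9) mod 13; (5|13)=-1, (9|13)=+1; (−1)^{0·1·6}·(-1)^1·(+1)^0 = -1.
v=7: a=7^3·(≡2), b=7^2·(≡1) mod 7; (2|7)=+1, (1|7)=+1; (−1)^{3·2·3}·(+1)^2·(+1)^3 = +1.
v=3: a=3^-1·(≡1), b=3^2·(≡2) mod 3; (1|3)=+1, (2|3)=-1; (−1)^{-1·2·1}·(+1)^2·(-1)^-1 = -1.
|Ram(1155, -13)| = 4, even; anisotropic at {2, 3, 5, 13}.

[2, 3, 5, 13]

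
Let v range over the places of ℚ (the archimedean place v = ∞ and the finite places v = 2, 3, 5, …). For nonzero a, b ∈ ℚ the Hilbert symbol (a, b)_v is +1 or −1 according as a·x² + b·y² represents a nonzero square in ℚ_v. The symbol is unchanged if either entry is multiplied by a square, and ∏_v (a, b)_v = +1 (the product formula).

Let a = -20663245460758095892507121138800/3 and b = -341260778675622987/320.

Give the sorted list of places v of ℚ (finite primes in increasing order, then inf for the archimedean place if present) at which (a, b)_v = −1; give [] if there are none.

[3, 31, 37, inf]

Mod squares: a ≡ -4091349, b ≡ -101935. Check v ∈ {∞, 2, 3, 5, 7, 19, 29, 31, 37, 41}.
v=31: a=31^3·(≡16), b=31^2·(≡22) mod 31; (16|31)=+1, (22|31)=-1; (−1)^{3·2·15}·(+1)^2·(-1)^3 = -1.
v=2: v_2(a)=4, v_2(b)=-6; units ≡ 3, 1 (mod 8); ε·ε+αω+βω = 1·0+4·0+-6·1 ≡ 0  ⇒  (a,b)_2 = +1.
v=41: a=41^3·(≡10), b=41^2·(≡21) mod 41; (10|41)=+1, (21|41)=+1; (−1)^{3·2·20}·(+1)^2·(+1)^3 = +1.
v=7: a=7^2·(≡4), b=7^0·(≡3) mod 7; (4|7)=+1, (3|7)=-1; (−1)^{2·0·3}·(+1)^0·(-1)^2 = +1.
v=29: a=29^5·(≡22), b=29^3·(≡4) mod 29; (22|29)=+1, (4|29)=+1; (−1)^{5·3·14}·(+1)^3·(+1)^5 = +1.
v=5: a=5^2·(≡1), b=5^-1·(≡2) mod 5; (1|5)=+1, (2|5)=-1; (−1)^{2·-1·2}·(+1)^-1·(-1)^2 = +1.
v=∞: -4091349 < 0 and -101935 < 0  ⇒  (a,b)_∞ = -1.
v=3: a=3^-1·(≡2), b=3^2·(≡2) mod 3; (2|3)=-1, (2|3)=-1; (−1)^{-1·2·1}·(-1)^2·(-1)^-1 = -1.
v=37: a=37^5·(≡3), b=37^3·(≡18) mod 37; (3|37)=+1, (18|37)=-1; (−1)^{5·3·18}·(+1)^3·(-1)^5 = -1.
v=19: a=19^2·(≡7), b=19^1·(≡8) mod 19; (7|19)=+1, (8|19)=-1; (−1)^{2·1·9}·(+1)^1·(-1)^2 = +1.
|Ram(-4091349, -101935)| = 4, even; anisotropic at {3, 31, 37, ∞}.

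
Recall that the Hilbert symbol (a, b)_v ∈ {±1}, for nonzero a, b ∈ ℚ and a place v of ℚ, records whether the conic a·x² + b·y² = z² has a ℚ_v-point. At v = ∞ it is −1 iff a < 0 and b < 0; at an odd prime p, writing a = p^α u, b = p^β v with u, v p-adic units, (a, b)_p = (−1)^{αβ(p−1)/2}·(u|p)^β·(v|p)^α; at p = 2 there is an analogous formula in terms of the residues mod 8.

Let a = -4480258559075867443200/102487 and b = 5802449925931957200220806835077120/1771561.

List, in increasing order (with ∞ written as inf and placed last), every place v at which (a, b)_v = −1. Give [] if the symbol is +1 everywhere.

Mod squares: a ≡ -409479, b ≡ 2162095. Check v ∈ {∞, 2, 3, 5, 7, 11, 13, 17, 29, 31, 37}.
v=2: v_2(a)=14, v_2(b)=22; units ≡ 1, 7 (mod 8); ε·ε+αω+βω = 0·1+14·0+22·0 ≡ 0  ⇒  (a,b)_2 = +1.
v=∞: -409479 < 0 and 2162095 > 0  ⇒  (a,b)_∞ = +1.
v=7: a=7^-1·(≡1), b=7^0·(≡5) mod 7; (1|7)=+1, (5|7)=-1; (−1)^{-1·0·3}·(+1)^0·(-1)^-1 = -1.
v=5: a=5^2·(≡1), b=5^1·(≡4) mod 5; (1|5)=+1, (4|5)=+1; (−1)^{2·1·2}·(+1)^1·(+1)^2 = +1.
v=31: a=31^3·(≡19), b=31^5·(≡13) mod 31; (19|31)=+1, (13|31)=-1; (−1)^{3·5·15}·(+1)^5·(-1)^3 = +1.
v=3: a=3^1·(≡1), b=3^2·(≡1) mod 3; (1|3)=+1, (1|3)=+1; (−1)^{1·2·1}·(+1)^2·(+1)^1 = +1.
v=17: a=17^1·(≡1), b=17^2·(≡15) mod 17; (1|17)=+1, (15|17)=+1; (−1)^{1·2·8}·(+1)^2·(+1)^1 = +1.
v=29: a=29^2·(≡6), b=29^3·(≡23) mod 29; (6|29)=+1, (23|29)=+1; (−1)^{2·3·14}·(+1)^3·(+1)^2 = +1.
v=11: a=11^-4·(≡7), b=11^-6·(≡5) mod 11; (7|11)=-1, (5|11)=+1; (−1)^{-4·-6·5}·(-1)^-6·(+1)^-4 = +1.
v=37: a=37^3·(≡30), b=37^5·(≡1) mod 37; (30|37)=+1, (1|37)=+1; (−1)^{3·5·18}·(+1)^5·(+1)^3 = +1.
v=13: a=13^2·(≡2), b=13^3·(≡5) mod 13; (2|13)=-1, (5|13)=-1; (−1)^{2·3·6}·(-1)^3·(-1)^2 = -1.
(-409479, 2162095 / ℚ) ramifies at {7, 13}: a division algebra.

[7, 13]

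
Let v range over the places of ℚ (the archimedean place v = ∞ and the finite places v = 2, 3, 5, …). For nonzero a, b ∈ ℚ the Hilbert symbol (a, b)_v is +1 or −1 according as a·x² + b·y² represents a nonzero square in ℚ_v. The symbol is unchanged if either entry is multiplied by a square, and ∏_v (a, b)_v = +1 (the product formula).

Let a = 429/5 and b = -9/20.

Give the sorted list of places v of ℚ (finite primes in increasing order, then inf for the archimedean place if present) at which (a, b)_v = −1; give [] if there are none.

[11, 13]

(a, b) ≡ (2145, -5) mod (ℚ^×)²; places V = {2, 3, 5, 11, 13, ∞}.
(a,b)_11: α=1, u≡10; β=0, v≡10 (mod 11); (10|11)=-1, (10|11)=-1; sign (−1)^0·-1^0·-1^1 = -1.
(a,b)_13: α=1, u≡4; β=0, v≡8 (mod 13); (4|13)=+1, (8|13)=-1; sign (−1)^0·+1^0·-1^1 = -1.
(a,b)_∞: sgn(2145)=+, sgn(-5)=−, so +1.
(a,b)_3: α=1, u≡1; β=2, v≡1 (mod 3); (1|3)=+1, (1|3)=+1; sign (−1)^0·+1^2·+1^1 = +1.
(a,b)_5: α=-1, u≡4; β=-1, v≡4 (mod 5); (4|5)=+1, (4|5)=+1; sign (−1)^0·+1^-1·+1^-1 = +1.
(a,b)_2: α=0, β=-2; u≡1, v≡3 (mod 8); ε(u)ε(v)=0·1, αω(v)=0·1, βω(u)=-2·0; sum ≡ 0  ⇒  +1.
(2145, -5 / ℚ) ramifies at {11, 13}: a division algebra.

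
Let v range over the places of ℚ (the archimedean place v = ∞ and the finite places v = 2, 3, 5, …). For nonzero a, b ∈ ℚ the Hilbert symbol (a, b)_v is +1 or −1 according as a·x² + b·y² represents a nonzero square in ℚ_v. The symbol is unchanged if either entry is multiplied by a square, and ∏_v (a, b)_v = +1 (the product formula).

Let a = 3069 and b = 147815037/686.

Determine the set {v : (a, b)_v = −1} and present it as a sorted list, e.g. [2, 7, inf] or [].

[2, 7, 11, 31]

(a, b) ≡ (341, 18662) mod (ℚ^×)²; places V = {2, 3, 7, 11, 31, 37, 43, ∞}.
(a,b)_43: α=0, u≡16; β=1, v≡38 (mod 43); (16|43)=+1, (38|43)=+1; sign (−1)^0·+1^1·+1^0 = +1.
(a,b)_37: α=0, u≡35; β=2, v≡17 (mod 37); (35|37)=-1, (17|37)=-1; sign (−1)^0·-1^2·-1^0 = +1.
(a,b)_7: α=0, u≡3; β=-3, v≡3 (mod 7); (3|7)=-1, (3|7)=-1; sign (−1)^0·-1^-3·-1^0 = -1.
(a,b)_∞: sgn(341)=+, sgn(18662)=+, so +1.
(a,b)_31: α=1, u≡6; β=1, v≡6 (mod 31); (6|31)=-1, (6|31)=-1; sign (−1)^1·-1^1·-1^1 = -1.
(a,b)_3: α=2, u≡2; β=4, v≡2 (mod 3); (2|3)=-1, (2|3)=-1; sign (−1)^0·-1^4·-1^2 = +1.
(a,b)_11: α=1, u≡4; β=0, v≡10 (mod 11); (4|11)=+1, (10|11)=-1; sign (−1)^0·+1^0·-1^1 = -1.
(a,b)_2: α=0, β=-1; u≡5, v≡3 (mod 8); ε(u)ε(v)=0·1, αω(v)=0·1, βω(u)=-1·1; sum ≡ 1  ⇒  -1.
Ram(341, 18662) = {2, 7, 11, 31}; no ℚ_2-point on the conic.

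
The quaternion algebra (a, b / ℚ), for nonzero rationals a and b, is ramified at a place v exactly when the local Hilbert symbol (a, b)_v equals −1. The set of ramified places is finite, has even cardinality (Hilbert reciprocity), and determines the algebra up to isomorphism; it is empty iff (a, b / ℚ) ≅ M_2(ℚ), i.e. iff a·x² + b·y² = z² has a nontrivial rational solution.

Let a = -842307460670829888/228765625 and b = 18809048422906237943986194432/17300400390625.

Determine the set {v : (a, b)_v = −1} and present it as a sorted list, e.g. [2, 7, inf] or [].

Mod squares: a ≡ -37, b ≡ 465682. Check v ∈ {∞, 2, 3, 5, 7, 11, 29, 31, 37}.
v=37: a=37^3·(≡3), b=37^5·(≡6) mod 37; (3|37)=+1, (6|37)=-1; (−1)^{3·5·18}·(+1)^5·(-1)^3 = -1.
v=5: a=5^-6·(≡2), b=5^-10·(≡2) mod 5; (2|5)=-1, (2|5)=-1; (−1)^{-6·-10·2}·(-1)^-10·(-1)^-6 = +1.
v=3: a=3^8·(≡2), b=3^12·(≡1) mod 3; (2|3)=-1, (1|3)=+1; (−1)^{8·12·1}·(-1)^12·(+1)^8 = +1.
v=11: a=11^-4·(≡7), b=11^-6·(≡7) mod 11; (7|11)=-1, (7|11)=-1; (−1)^{-4·-6·5}·(-1)^-6·(-1)^-4 = +1.
v=31: a=31^2·(≡10), b=31^3·(≡2) mod 31; (10|31)=+1, (2|31)=+1; (−1)^{2·3·15}·(+1)^3·(+1)^2 = +1.
v=7: a=7^2·(≡6), b=7^3·(≡6) mod 7; (6|7)=-1, (6|7)=-1; (−1)^{2·3·3}·(-1)^3·(-1)^2 = -1.
v=∞: -37 < 0 and 465682 > 0  ⇒  (a,b)_∞ = +1.
v=29: a=29^2·(≡8), b=29^3·(≡12) mod 29; (8|29)=-1, (12|29)=-1; (−1)^{2·3·14}·(-1)^3·(-1)^2 = -1.
v=2: v_2(a)=6, v_2(b)=11; units ≡ 3, 1 (mod 8); ε·ε+αω+βω = 1·0+6·0+11·1 ≡ 1  ⇒  (a,b)_2 = -1.
Ram(-37, 465682) = {2, 7, 29, 37}; no ℚ_2-point on the conic.

[2, 7, 29, 37]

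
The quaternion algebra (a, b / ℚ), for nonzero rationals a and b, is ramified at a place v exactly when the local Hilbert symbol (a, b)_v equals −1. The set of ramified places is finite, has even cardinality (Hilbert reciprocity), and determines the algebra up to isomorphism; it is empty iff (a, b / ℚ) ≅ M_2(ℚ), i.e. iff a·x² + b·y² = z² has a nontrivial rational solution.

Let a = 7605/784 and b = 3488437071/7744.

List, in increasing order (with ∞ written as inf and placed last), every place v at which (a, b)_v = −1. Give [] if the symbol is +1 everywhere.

Mod squares: a ≡ 5, b ≡ 732711. Check v ∈ {∞, 2, 3, 5, 7, 11, 13, 23, 37, 41}.
v=2: v_2(a)=-4, v_2(b)=-6; units ≡ 5, 7 (mod 8); ε·ε+αω+βω = 0·1+-4·0+-6·1 ≡ 0  ⇒  (a,b)_2 = +1.
v=3: a=3^2·(≡2), b=3^3·(≡1) mod 3; (2|3)=-1, (1|3)=+1; (−1)^{2·3·1}·(-1)^3·(+1)^2 = -1.
v=41: a=41^0·(≡4), b=41^1·(≡5) mod 41; (4|41)=+1, (5|41)=+1; (−1)^{0·1·20}·(+1)^1·(+1)^0 = +1.
v=5: a=5^1·(≡4), b=5^0·(≡4) mod 5; (4|5)=+1, (4|5)=+1; (−1)^{1·0·2}·(+1)^0·(+1)^1 = +1.
v=7: a=7^-2·(≡5), b=7^1·(≡1) mod 7; (5|7)=-1, (1|7)=+1; (−1)^{-2·1·3}·(-1)^1·(+1)^-2 = -1.
v=23: a=23^0·(≡19), b=23^3·(≡4) mod 23; (19|23)=-1, (4|23)=+1; (−1)^{0·3·11}·(-1)^3·(+1)^0 = -1.
v=11: a=11^0·(≡5), b=11^-2·(≡1) mod 11; (5|11)=+1, (1|11)=+1; (−1)^{0·-2·5}·(+1)^-2·(+1)^0 = +1.
v=37: a=37^0·(≡24), b=37^1·(≡35) mod 37; (24|37)=-1, (35|37)=-1; (−1)^{0·1·18}·(-1)^1·(-1)^0 = -1.
v=13: a=13^2·(≡8), b=13^0·(≡6) mod 13; (8|13)=-1, (6|13)=-1; (−1)^{2·0·6}·(-1)^0·(-1)^2 = +1.
v=∞: 5 > 0 and 732711 > 0  ⇒  (a,b)_∞ = +1.
(5, 732711 / ℚ) ramifies at {3, 7, 23, 37}: a division algebra.

[3, 7, 23, 37]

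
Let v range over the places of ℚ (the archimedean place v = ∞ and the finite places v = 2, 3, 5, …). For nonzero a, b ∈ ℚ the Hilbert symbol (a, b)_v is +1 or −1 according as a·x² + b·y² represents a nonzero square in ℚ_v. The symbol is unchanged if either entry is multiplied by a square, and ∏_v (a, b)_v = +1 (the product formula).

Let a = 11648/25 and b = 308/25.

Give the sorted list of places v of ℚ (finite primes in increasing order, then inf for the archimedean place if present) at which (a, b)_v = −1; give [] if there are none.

[2, 11]

(a, b) ≡ (182, 77) mod (ℚ^×)²; places V = {2, 5, 7, 11, 13, ∞}.
(a,b)_7: α=1, u≡3; β=1, v≡4 (mod 7); (3|7)=-1, (4|7)=+1; sign (−1)^1·-1^1·+1^1 = +1.
(a,b)_11: α=0, u≡7; β=1, v≡2 (mod 11); (7|11)=-1, (2|11)=-1; sign (−1)^0·-1^1·-1^0 = -1.
(a,b)_13: α=1, u≡1; β=0, v≡4 (mod 13); (1|13)=+1, (4|13)=+1; sign (−1)^0·+1^0·+1^1 = +1.
(a,b)_5: α=-2, u≡3; β=-2, v≡3 (mod 5); (3|5)=-1, (3|5)=-1; sign (−1)^0·-1^-2·-1^-2 = +1.
(a,b)_∞: sgn(182)=+, sgn(77)=+, so +1.
(a,b)_2: α=7, β=2; u≡3, v≡5 (mod 8); ε(u)ε(v)=1·0, αω(v)=7·1, βω(u)=2·1; sum ≡ 1  ⇒  -1.
(182, 77 / ℚ) ramifies at {2, 11}: a division algebra.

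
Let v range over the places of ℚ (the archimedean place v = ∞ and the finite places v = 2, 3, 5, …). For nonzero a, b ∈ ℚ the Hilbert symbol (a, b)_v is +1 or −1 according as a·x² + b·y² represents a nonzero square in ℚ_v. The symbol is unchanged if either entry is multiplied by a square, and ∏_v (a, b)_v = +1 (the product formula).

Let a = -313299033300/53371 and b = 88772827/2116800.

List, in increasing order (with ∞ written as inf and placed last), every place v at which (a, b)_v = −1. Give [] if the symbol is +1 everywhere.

(a, b) ≡ (-4807, 561) mod (ℚ^×)²; places V = {2, 3, 5, 7, 11, 13, 17, 19, 23, 53, ∞}.
(a,b)_2: α=2, β=-6; u≡1, v≡1 (mod 8); ε(u)ε(v)=0·0, αω(v)=2·0, βω(u)=-6·0; sum ≡ 0  ⇒  +1.
(a,b)_7: α=0, u≡2; β=-2, v≡1 (mod 7); (2|7)=+1, (1|7)=+1; sign (−1)^0·+1^-2·+1^0 = +1.
(a,b)_∞: sgn(-4807)=−, sgn(561)=+, so +1.
(a,b)_23: α=3, u≡17; β=0, v≡4 (mod 23); (17|23)=-1, (4|23)=+1; sign (−1)^0·-1^0·+1^3 = +1.
(a,b)_5: α=2, u≡3; β=-2, v≡1 (mod 5); (3|5)=-1, (1|5)=+1; sign (−1)^0·-1^-2·+1^2 = +1.
(a,b)_3: α=4, u≡2; β=-3, v≡1 (mod 3); (2|3)=-1, (1|3)=+1; sign (−1)^0·-1^-3·+1^4 = -1.
(a,b)_17: α=2, u≡4; β=1, v≡13 (mod 17); (4|17)=+1, (13|17)=+1; sign (−1)^0·+1^1·+1^2 = +1.
(a,b)_53: α=-2, u≡36; β=2, v≡39 (mod 53); (36|53)=+1, (39|53)=-1; sign (−1)^0·+1^2·-1^-2 = +1.
(a,b)_13: α=0, u≡12; β=2, v≡7 (mod 13); (12|13)=+1, (7|13)=-1; sign (−1)^0·+1^2·-1^0 = +1.
(a,b)_11: α=1, u≡1; β=1, v≡2 (mod 11); (1|11)=+1, (2|11)=-1; sign (−1)^1·+1^1·-1^1 = +1.
(a,b)_19: α=-1, u≡8; β=0, v≡2 (mod 19); (8|19)=-1, (2|19)=-1; sign (−1)^0·-1^0·-1^-1 = -1.
|Ram(-4807, 561)| = 2, even; anisotropic at {3, 19}.

[3, 19]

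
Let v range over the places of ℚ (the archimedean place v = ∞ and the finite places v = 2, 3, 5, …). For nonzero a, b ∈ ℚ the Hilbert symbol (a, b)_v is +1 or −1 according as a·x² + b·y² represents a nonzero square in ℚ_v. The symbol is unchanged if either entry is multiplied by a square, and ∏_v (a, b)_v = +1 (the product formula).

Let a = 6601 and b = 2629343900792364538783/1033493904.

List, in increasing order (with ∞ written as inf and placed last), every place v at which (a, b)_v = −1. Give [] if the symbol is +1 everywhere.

(a, b) ≡ (6601, 7582663) mod (ℚ^×)²; places V = {2, 3, 7, 11, 13, 17, 19, 23, 31, 41, 43, 47, ∞}.
(a,b)_7: α=1, u≡5; β=4, v≡2 (mod 7); (5|7)=-1, (2|7)=+1; sign (−1)^0·-1^4·+1^1 = +1.
(a,b)_47: α=0, u≡21; β=-2, v≡12 (mod 47); (21|47)=+1, (12|47)=+1; sign (−1)^0·+1^-2·+1^0 = +1.
(a,b)_3: α=0, u≡1; β=-4, v≡1 (mod 3); (1|3)=+1, (1|3)=+1; sign (−1)^0·+1^-4·+1^0 = +1.
(a,b)_41: α=1, u≡38; β=3, v≡40 (mod 41); (38|41)=-1, (40|41)=+1; sign (−1)^0·-1^3·+1^1 = -1.
(a,b)_13: α=0, u≡10; β=2, v≡10 (mod 13); (10|13)=+1, (10|13)=+1; sign (−1)^0·+1^2·+1^0 = +1.
(a,b)_17: α=0, u≡5; β=1, v≡12 (mod 17); (5|17)=-1, (12|17)=-1; sign (−1)^0·-1^1·-1^0 = -1.
(a,b)_19: α=0, u≡8; β=-2, v≡8 (mod 19); (8|19)=-1, (8|19)=-1; sign (−1)^0·-1^-2·-1^0 = +1.
(a,b)_2: α=0, β=-4; u≡1, v≡7 (mod 8); ε(u)ε(v)=0·1, αω(v)=0·0, βω(u)=-4·0; sum ≡ 0  ⇒  +1.
(a,b)_31: α=0, u≡29; β=2, v≡16 (mod 31); (29|31)=-1, (16|31)=+1; sign (−1)^0·-1^2·+1^0 = +1.
(a,b)_43: α=0, u≡22; β=1, v≡40 (mod 43); (22|43)=-1, (40|43)=+1; sign (−1)^0·-1^1·+1^0 = -1.
(a,b)_11: α=0, u≡1; β=1, v≡7 (mod 11); (1|11)=+1, (7|11)=-1; sign (−1)^0·+1^1·-1^0 = +1.
(a,b)_∞: sgn(6601)=+, sgn(7582663)=+, so +1.
(a,b)_23: α=1, u≡11; β=3, v≡20 (mod 23); (11|23)=-1, (20|23)=-1; sign (−1)^1·-1^3·-1^1 = -1.
Ram(6601, 7582663) = {17, 23, 41, 43}; no ℚ_17-point on the conic.

[17, 23, 41, 43]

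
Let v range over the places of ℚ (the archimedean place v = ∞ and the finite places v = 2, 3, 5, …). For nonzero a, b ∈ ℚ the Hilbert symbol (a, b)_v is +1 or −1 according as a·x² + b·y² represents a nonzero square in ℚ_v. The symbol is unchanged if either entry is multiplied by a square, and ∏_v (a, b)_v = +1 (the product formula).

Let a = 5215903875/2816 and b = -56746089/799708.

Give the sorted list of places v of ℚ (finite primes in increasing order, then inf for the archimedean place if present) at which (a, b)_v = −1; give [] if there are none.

(a, b) ≡ (3148145, -7) mod (ℚ^×)²; places V = {2, 3, 5, 7, 11, 13, 17, 31, 37, ∞}.
(a,b)_17: α=1, u≡2; β=0, v≡12 (mod 17); (2|17)=+1, (12|17)=-1; sign (−1)^0·+1^0·-1^1 = -1.
(a,b)_2: α=-8, β=-2; u≡1, v≡1 (mod 8); ε(u)ε(v)=0·0, αω(v)=-8·0, βω(u)=-2·0; sum ≡ 0  ⇒  +1.
(a,b)_3: α=6, u≡2; β=10, v≡2 (mod 3); (2|3)=-1, (2|3)=-1; sign (−1)^0·-1^10·-1^6 = +1.
(a,b)_13: α=1, u≡9; β=-4, v≡8 (mod 13); (9|13)=+1, (8|13)=-1; sign (−1)^0·+1^-4·-1^1 = -1.
(a,b)_37: α=1, u≡29; β=0, v≡4 (mod 37); (29|37)=-1, (4|37)=+1; sign (−1)^0·-1^0·+1^1 = +1.
(a,b)_31: α=0, u≡8; β=2, v≡6 (mod 31); (8|31)=+1, (6|31)=-1; sign (−1)^0·+1^2·-1^0 = +1.
(a,b)_11: α=-1, u≡2; β=0, v≡5 (mod 11); (2|11)=-1, (5|11)=+1; sign (−1)^0·-1^0·+1^-1 = +1.
(a,b)_5: α=3, u≡1; β=0, v≡2 (mod 5); (1|5)=+1, (2|5)=-1; sign (−1)^0·+1^0·-1^3 = -1.
(a,b)_∞: sgn(3148145)=+, sgn(-7)=−, so +1.
(a,b)_7: α=1, u≡3; β=-1, v≡5 (mod 7); (3|7)=-1, (5|7)=-1; sign (−1)^1·-1^-1·-1^1 = -1.
Ram(3148145, -7) = {5, 7, 13, 17}; no ℚ_5-point on the conic.

[5, 7, 13, 17]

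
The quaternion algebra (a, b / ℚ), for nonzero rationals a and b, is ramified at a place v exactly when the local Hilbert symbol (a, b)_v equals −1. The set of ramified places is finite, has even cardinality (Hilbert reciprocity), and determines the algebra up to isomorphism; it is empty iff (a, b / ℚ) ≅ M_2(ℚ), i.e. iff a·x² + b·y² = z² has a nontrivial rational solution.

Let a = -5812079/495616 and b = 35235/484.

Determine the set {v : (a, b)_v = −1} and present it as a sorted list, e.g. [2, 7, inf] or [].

[17, 29]

Mod squares: a ≡ -119, b ≡ 435. Check v ∈ {∞, 2, 3, 5, 7, 11, 13, 17, 29}.
v=7: a=7^1·(≡4), b=7^0·(≡4) mod 7; (4|7)=+1, (4|7)=+1; (−1)^{1·0·3}·(+1)^0·(+1)^1 = +1.
v=13: a=13^2·(≡5), b=13^0·(≡6) mod 13; (5|13)=-1, (6|13)=-1; (−1)^{2·0·6}·(-1)^0·(-1)^2 = +1.
v=11: a=11^-2·(≡6), b=11^-2·(≡6) mod 11; (6|11)=-1, (6|11)=-1; (−1)^{-2·-2·5}·(-1)^-2·(-1)^-2 = +1.
v=∞: -119 < 0 and 435 > 0  ⇒  (a,b)_∞ = +1.
v=2: v_2(a)=-12, v_2(b)=-2; units ≡ 1, 3 (mod 8); ε·ε+αω+βω = 0·1+-12·1+-2·0 ≡ 0  ⇒  (a,b)_2 = +1.
v=3: a=3^0·(≡1), b=3^5·(≡1) mod 3; (1|3)=+1, (1|3)=+1; (−1)^{0·5·1}·(+1)^5·(+1)^0 = +1.
v=5: a=5^0·(≡1), b=5^1·(≡3) mod 5; (1|5)=+1, (3|5)=-1; (−1)^{0·1·2}·(+1)^1·(-1)^0 = +1.
v=29: a=29^0·(≡12), b=29^1·(≡10) mod 29; (12|29)=-1, (10|29)=-1; (−1)^{0·1·14}·(-1)^1·(-1)^0 = -1.
v=17: a=17^3·(≡5), b=17^0·(≡12) mod 17; (5|17)=-1, (12|17)=-1; (−1)^{3·0·8}·(-1)^0·(-1)^3 = -1.
(-119, 435 / ℚ) ramifies at {17, 29}: a division algebra.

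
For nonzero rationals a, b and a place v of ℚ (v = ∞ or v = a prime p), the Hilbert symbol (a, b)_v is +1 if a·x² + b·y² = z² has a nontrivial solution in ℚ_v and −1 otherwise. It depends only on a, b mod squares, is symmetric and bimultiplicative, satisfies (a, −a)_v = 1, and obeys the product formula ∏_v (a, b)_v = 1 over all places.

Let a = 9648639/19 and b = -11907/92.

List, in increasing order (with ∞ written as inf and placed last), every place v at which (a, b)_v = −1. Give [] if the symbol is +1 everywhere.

Mod squares: a ≡ 46189, b ≡ -69. Check v ∈ {∞, 2, 3, 7, 11, 13, 17, 19, 23}.
v=7: a=7^2·(≡3), b=7^2·(≡2) mod 7; (3|7)=-1, (2|7)=+1; (−1)^{2·2·3}·(-1)^2·(+1)^2 = +1.
v=13: a=13^1·(≡12), b=13^0·(≡1) mod 13; (12|13)=+1, (1|13)=+1; (−1)^{1·0·6}·(+1)^0·(+1)^1 = +1.
v=23: a=23^0·(≡17), b=23^-1·(≡19) mod 23; (17|23)=-1, (19|23)=-1; (−1)^{0·-1·11}·(-1)^-1·(-1)^0 = -1.
v=3: a=3^4·(≡1), b=3^5·(≡1) mod 3; (1|3)=+1, (1|3)=+1; (−1)^{4·5·1}·(+1)^5·(+1)^4 = +1.
v=19: a=19^-1·(≡2), b=19^0·(≡17) mod 19; (2|19)=-1, (17|19)=+1; (−1)^{-1·0·9}·(-1)^0·(+1)^-1 = +1.
v=2: v_2(a)=0, v_2(b)=-2; units ≡ 5, 3 (mod 8); ε·ε+αω+βω = 0·1+0·1+-2·1 ≡ 0  ⇒  (a,b)_2 = +1.
v=17: a=17^1·(≡11), b=17^0·(≡16) mod 17; (11|17)=-1, (16|17)=+1; (−1)^{1·0·8}·(-1)^0·(+1)^1 = +1.
v=∞: 46189 > 0 and -69 < 0  ⇒  (a,b)_∞ = +1.
v=11: a=11^1·(≡8), b=11^0·(≡7) mod 11; (8|11)=-1, (7|11)=-1; (−1)^{1·0·5}·(-1)^0·(-1)^1 = -1.
Ram(46189, -69) = {11, 23}; no ℚ_11-point on the conic.

[11, 23]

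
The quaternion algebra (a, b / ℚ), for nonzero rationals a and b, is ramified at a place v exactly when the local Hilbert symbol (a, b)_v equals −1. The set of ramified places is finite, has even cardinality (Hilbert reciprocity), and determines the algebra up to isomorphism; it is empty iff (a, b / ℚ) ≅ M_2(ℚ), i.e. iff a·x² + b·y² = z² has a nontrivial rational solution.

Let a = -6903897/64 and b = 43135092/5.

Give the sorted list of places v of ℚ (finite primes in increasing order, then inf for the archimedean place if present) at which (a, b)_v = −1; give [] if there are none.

Mod squares: a ≡ -57057, b ≡ 13585. Check v ∈ {∞, 2, 3, 5, 7, 11, 13, 19}.
v=∞: -57057 < 0 and 13585 > 0  ⇒  (a,b)_∞ = +1.
v=7: a=7^1·(≡1), b=7^2·(≡6) mod 7; (1|7)=+1, (6|7)=-1; (−1)^{1·2·3}·(+1)^2·(-1)^1 = -1.
v=13: a=13^1·(≡6), b=13^1·(≡11) mod 13; (6|13)=-1, (11|13)=-1; (−1)^{1·1·6}·(-1)^1·(-1)^1 = +1.
v=2: v_2(a)=-6, v_2(b)=2; units ≡ 7, 1 (mod 8); ε·ε+αω+βω = 1·0+-6·0+2·0 ≡ 0  ⇒  (a,b)_2 = +1.
v=3: a=3^1·(≡1), b=3^4·(≡1) mod 3; (1|3)=+1, (1|3)=+1; (−1)^{1·4·1}·(+1)^4·(+1)^1 = +1.
v=19: a=19^1·(≡18), b=19^1·(≡3) mod 19; (18|19)=-1, (3|19)=-1; (−1)^{1·1·9}·(-1)^1·(-1)^1 = -1.
v=11: a=11^3·(≡3), b=11^1·(≡3) mod 11; (3|11)=+1, (3|11)=+1; (−1)^{3·1·5}·(+1)^1·(+1)^3 = -1.
v=5: a=5^0·(≡2), b=5^-1·(≡2) mod 5; (2|5)=-1, (2|5)=-1; (−1)^{0·-1·2}·(-1)^-1·(-1)^0 = -1.
(-57057, 13585 / ℚ) ramifies at {5, 7, 11, 19}: a division algebra.

[5, 7, 11, 19]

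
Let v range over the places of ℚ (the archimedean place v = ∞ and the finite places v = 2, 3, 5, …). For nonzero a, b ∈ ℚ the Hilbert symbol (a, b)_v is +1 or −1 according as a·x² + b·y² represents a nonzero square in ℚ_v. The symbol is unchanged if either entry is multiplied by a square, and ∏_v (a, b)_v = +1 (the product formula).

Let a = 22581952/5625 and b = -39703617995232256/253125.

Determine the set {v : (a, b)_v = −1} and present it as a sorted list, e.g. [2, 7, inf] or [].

[2, 5, 19, 29]

(a, b) ≡ (667, -823745) mod (ℚ^×)²; places V = {2, 3, 5, 13, 19, 23, 29, ∞}.
(a,b)_13: α=0, u≡9; β=1, v≡10 (mod 13); (9|13)=+1, (10|13)=+1; sign (−1)^0·+1^1·+1^0 = +1.
(a,b)_5: α=-4, u≡3; β=-5, v≡4 (mod 5); (3|5)=-1, (4|5)=+1; sign (−1)^0·-1^-5·+1^-4 = -1.
(a,b)_∞: sgn(667)=+, sgn(-823745)=−, so +1.
(a,b)_29: α=1, u≡20; β=3, v≡17 (mod 29); (20|29)=+1, (17|29)=-1; sign (−1)^0·+1^3·-1^1 = -1.
(a,b)_3: α=-2, u≡1; β=-4, v≡1 (mod 3); (1|3)=+1, (1|3)=+1; sign (−1)^0·+1^-4·+1^-2 = +1.
(a,b)_23: α=3, u≡3; β=5, v≡5 (mod 23); (3|23)=+1, (5|23)=-1; sign (−1)^1·+1^5·-1^3 = +1.
(a,b)_2: α=6, β=10; u≡3, v≡7 (mod 8); ε(u)ε(v)=1·1, αω(v)=6·0, βω(u)=10·1; sum ≡ 1  ⇒  -1.
(a,b)_19: α=0, u≡15; β=1, v≡14 (mod 19); (15|19)=-1, (14|19)=-1; sign (−1)^0·-1^1·-1^0 = -1.
(667, -823745 / ℚ) ramifies at {2, 5, 19, 29}: a division algebra.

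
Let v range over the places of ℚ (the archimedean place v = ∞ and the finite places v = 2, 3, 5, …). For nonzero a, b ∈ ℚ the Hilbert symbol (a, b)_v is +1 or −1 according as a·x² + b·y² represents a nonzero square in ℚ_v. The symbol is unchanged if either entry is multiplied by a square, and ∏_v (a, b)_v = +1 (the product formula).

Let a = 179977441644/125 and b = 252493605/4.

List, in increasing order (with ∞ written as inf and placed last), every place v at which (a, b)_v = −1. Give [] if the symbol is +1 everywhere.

[7, 17]

Mod squares: a ≡ 202895, b ≡ 18445. Check v ∈ {∞, 2, 3, 5, 7, 11, 13, 17, 31}.
v=5: a=5^-3·(≡4), b=5^1·(≡4) mod 5; (4|5)=+1, (4|5)=+1; (−1)^{-3·1·2}·(+1)^1·(+1)^-3 = +1.
v=7: a=7^1·(≡6), b=7^1·(≡3) mod 7; (6|7)=-1, (3|7)=-1; (−1)^{1·1·3}·(-1)^1·(-1)^1 = -1.
v=2: v_2(a)=2, v_2(b)=-2; units ≡ 7, 5 (mod 8); ε·ε+αω+βω = 1·0+2·1+-2·0 ≡ 0  ⇒  (a,b)_2 = +1.
v=3: a=3^8·(≡2), b=3^4·(≡1) mod 3; (2|3)=-1, (1|3)=+1; (−1)^{8·4·1}·(-1)^4·(+1)^8 = +1.
v=13: a=13^2·(≡1), b=13^2·(≡5) mod 13; (1|13)=+1, (5|13)=-1; (−1)^{2·2·6}·(+1)^2·(-1)^2 = +1.
v=31: a=31^1·(≡28), b=31^1·(≡27) mod 31; (28|31)=+1, (27|31)=-1; (−1)^{1·1·15}·(+1)^1·(-1)^1 = +1.
v=17: a=17^1·(≡16), b=17^1·(≡14) mod 17; (16|17)=+1, (14|17)=-1; (−1)^{1·1·8}·(+1)^1·(-1)^1 = -1.
v=∞: 202895 > 0 and 18445 > 0  ⇒  (a,b)_∞ = +1.
v=11: a=11^1·(≡3), b=11^0·(≡3) mod 11; (3|11)=+1, (3|11)=+1; (−1)^{1·0·5}·(+1)^0·(+1)^1 = +1.
(202895, 18445 / ℚ) ramifies at {7, 17}: a division algebra.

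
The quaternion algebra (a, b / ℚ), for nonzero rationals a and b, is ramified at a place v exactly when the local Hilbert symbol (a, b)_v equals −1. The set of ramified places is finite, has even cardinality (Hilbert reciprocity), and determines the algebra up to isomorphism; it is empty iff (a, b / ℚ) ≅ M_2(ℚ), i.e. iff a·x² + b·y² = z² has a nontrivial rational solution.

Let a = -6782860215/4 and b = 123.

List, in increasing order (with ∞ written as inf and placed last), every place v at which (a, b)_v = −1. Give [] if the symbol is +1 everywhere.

[3, 5]

Mod squares: a ≡ -615, b ≡ 123. Check v ∈ {∞, 2, 3, 5, 41}.
v=5: a=5^1·(≡3), b=5^0·(≡3) mod 5; (3|5)=-1, (3|5)=-1; (−1)^{1·0·2}·(-1)^0·(-1)^1 = -1.
v=∞: -615 < 0 and 123 > 0  ⇒  (a,b)_∞ = +1.
v=41: a=41^3·(≡27), b=41^1·(≡3) mod 41; (27|41)=-1, (3|41)=-1; (−1)^{3·1·20}·(-1)^1·(-1)^3 = +1.
v=3: a=3^9·(≡2), b=3^1·(≡2) mod 3; (2|3)=-1, (2|3)=-1; (−1)^{9·1·1}·(-1)^1·(-1)^9 = -1.
v=2: v_2(a)=-2, v_2(b)=0; units ≡ 1, 3 (mod 8); ε·ε+αω+βω = 0·1+-2·1+0·0 ≡ 0  ⇒  (a,b)_2 = +1.
|Ram(-615, 123)| = 2, even; anisotropic at {3, 5}.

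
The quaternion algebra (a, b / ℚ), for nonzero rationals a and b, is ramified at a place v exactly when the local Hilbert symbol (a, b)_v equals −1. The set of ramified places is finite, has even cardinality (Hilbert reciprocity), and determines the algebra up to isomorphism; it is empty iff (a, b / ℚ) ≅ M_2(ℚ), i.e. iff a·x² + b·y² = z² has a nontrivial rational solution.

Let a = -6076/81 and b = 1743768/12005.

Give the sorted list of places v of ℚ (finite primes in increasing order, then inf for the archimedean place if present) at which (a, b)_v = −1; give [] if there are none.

[13, 23]

(a, b) ≡ (-31, 2990) mod (ℚ^×)²; places V = {2, 3, 5, 7, 13, 23, 31, ∞}.
(a,b)_7: α=2, u≡4; β=-4, v≡1 (mod 7); (4|7)=+1, (1|7)=+1; sign (−1)^0·+1^-4·+1^2 = +1.
(a,b)_5: α=0, u≡4; β=-1, v≡3 (mod 5); (4|5)=+1, (3|5)=-1; sign (−1)^0·+1^-1·-1^0 = +1.
(a,b)_31: α=1, u≡6; β=0, v≡10 (mod 31); (6|31)=-1, (10|31)=+1; sign (−1)^0·-1^0·+1^1 = +1.
(a,b)_∞: sgn(-31)=−, sgn(2990)=+, so +1.
(a,b)_23: α=0, u≡15; β=1, v≡15 (mod 23); (15|23)=-1, (15|23)=-1; sign (−1)^0·-1^1·-1^0 = -1.
(a,b)_2: α=2, β=3; u≡1, v≡7 (mod 8); ε(u)ε(v)=0·1, αω(v)=2·0, βω(u)=3·0; sum ≡ 0  ⇒  +1.
(a,b)_13: α=0, u≡7; β=1, v≡9 (mod 13); (7|13)=-1, (9|13)=+1; sign (−1)^0·-1^1·+1^0 = -1.
(a,b)_3: α=-4, u≡2; β=6, v≡2 (mod 3); (2|3)=-1, (2|3)=-1; sign (−1)^0·-1^6·-1^-4 = +1.
|Ram(-31, 2990)| = 2, even; anisotropic at {13, 23}.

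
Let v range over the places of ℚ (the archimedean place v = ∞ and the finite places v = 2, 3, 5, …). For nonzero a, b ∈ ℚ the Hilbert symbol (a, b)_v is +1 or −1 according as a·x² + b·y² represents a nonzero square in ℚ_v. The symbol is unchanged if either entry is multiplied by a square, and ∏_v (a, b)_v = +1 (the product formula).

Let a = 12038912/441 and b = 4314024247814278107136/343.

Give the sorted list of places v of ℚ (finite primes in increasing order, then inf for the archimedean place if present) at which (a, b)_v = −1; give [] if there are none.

(a, b) ≡ (47027, 1983163) mod (ℚ^×)²; places V = {2, 3, 7, 13, 19, 31, 37, 41, ∞}.
(a,b)_∞: sgn(47027)=+, sgn(1983163)=+, so +1.
(a,b)_41: α=1, u≡1; β=4, v≡3 (mod 41); (1|41)=+1, (3|41)=-1; sign (−1)^0·+1^4·-1^1 = -1.
(a,b)_2: α=8, β=12; u≡3, v≡3 (mod 8); ε(u)ε(v)=1·1, αω(v)=8·1, βω(u)=12·1; sum ≡ 1  ⇒  -1.
(a,b)_7: α=-2, u≡2; β=-3, v≡5 (mod 7); (2|7)=+1, (5|7)=-1; sign (−1)^0·+1^-3·-1^-2 = +1.
(a,b)_37: α=1, u≡13; β=3, v≡14 (mod 37); (13|37)=-1, (14|37)=-1; sign (−1)^0·-1^3·-1^1 = +1.
(a,b)_13: α=0, u≡11; β=1, v≡1 (mod 13); (11|13)=-1, (1|13)=+1; sign (−1)^0·-1^1·+1^0 = -1.
(a,b)_19: α=0, u≡14; β=1, v≡12 (mod 19); (14|19)=-1, (12|19)=-1; sign (−1)^0·-1^1·-1^0 = -1.
(a,b)_31: α=1, u≡11; β=3, v≡5 (mod 31); (11|31)=-1, (5|31)=+1; sign (−1)^1·-1^3·+1^1 = +1.
(a,b)_3: α=-2, u≡2; β=0, v≡1 (mod 3); (2|3)=-1, (1|3)=+1; sign (−1)^0·-1^0·+1^-2 = +1.
Ram(47027, 1983163) = {2, 13, 19, 41}; no ℚ_2-point on the conic.

[2, 13, 19, 41]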